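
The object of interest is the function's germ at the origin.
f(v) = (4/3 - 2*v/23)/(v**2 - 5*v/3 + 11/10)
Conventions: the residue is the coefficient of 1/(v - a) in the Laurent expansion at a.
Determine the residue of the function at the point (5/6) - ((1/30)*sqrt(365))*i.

The residue is (-1/23) + ((87/1679)*sqrt(365))*i.

The factor v**2 - 5*v/3 + 11/10 splits as (v - a)(v - a') with a = (5/6) - ((1/30)*sqrt(365))*i, a' = (5/6) + ((1/30)*sqrt(365))*i. At the order-1 pole a set g(v) = (v - a)*f(v) = [4/3 - 2*v/23] / (v - a').
Simple pole: residue = g(a) at a = (5/6) - ((1/30)*sqrt(365))*i, which is (-1/23) + ((87/1679)*sqrt(365))*i.


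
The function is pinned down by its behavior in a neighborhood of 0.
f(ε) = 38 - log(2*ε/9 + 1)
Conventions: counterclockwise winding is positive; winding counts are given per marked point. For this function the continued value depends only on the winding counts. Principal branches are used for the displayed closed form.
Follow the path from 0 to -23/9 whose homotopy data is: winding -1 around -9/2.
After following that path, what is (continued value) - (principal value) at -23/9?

Continued minus principal equals (2)*pi*i.

The rational part is single-valued and drops out of the difference; each branch term changes only by its own monodromy.
(-1)*log(1 - ε/(-9/2)): each positive loop around -9/2 adds 2*pi*i to the log, so winding -1 contributes (-1)*(-1)*2*pi*i = (2)*pi*i.
Summing the contributions at ε = -23/9 gives (2)*pi*i.


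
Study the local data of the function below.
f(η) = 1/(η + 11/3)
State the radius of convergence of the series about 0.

Denominator factor (η + 11/3): pole of order 1 at -11/3, modulus 11/3.
The radius of convergence is the smallest modulus among the singular points: 11/3.

The radius of convergence is 11/3.


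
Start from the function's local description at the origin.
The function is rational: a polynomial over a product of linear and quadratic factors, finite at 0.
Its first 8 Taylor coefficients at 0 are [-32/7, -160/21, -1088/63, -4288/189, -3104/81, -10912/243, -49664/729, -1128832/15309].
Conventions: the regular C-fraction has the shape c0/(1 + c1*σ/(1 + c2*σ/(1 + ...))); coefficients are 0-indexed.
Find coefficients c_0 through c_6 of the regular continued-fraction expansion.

The regular C-fraction coefficients are [-32/7, -5/3, -3/5, 18/5, -115/54, -433/1242, 1152/9959].

Taylor coefficients (read off): a_0 = -32/7, a_1 = -160/21, a_2 = -1088/63, a_3 = -4288/189, a_4 = -3104/81, a_5 = -10912/243, a_6 = -49664/729.
c0 = a_0 = -32/7. Peel one level at a time: if S = 1 + c*σ/S' with S'(0) = 1, then c is the σ-coefficient of S and S' = c*σ/(S - 1).
S_1 = c0/f = 1 + (-5/3)*σ + (-1)*σ^2 + ...; c1 = -5/3.
S_2 = c1*σ/(S_1 - 1) = 1 + (-3/5)*σ + (54/25)*σ^2 + ...; c2 = -3/5.
S_3 = c2*σ/(S_2 - 1) = 1 + (18/5)*σ + (23/3)*σ^2 + ...; c3 = 18/5.
S_4 = c3*σ/(S_3 - 1) = 1 + (-115/54)*σ + (-2165/2916)*σ^2 + ...; c4 = -115/54.
S_5 = c4*σ/(S_4 - 1) = 1 + (-433/1242)*σ + (64/1587)*σ^2 + ...; c5 = -433/1242.
S_6 = c5*σ/(S_5 - 1) = 1 + (1152/9959)*σ + ...; c6 = 1152/9959.


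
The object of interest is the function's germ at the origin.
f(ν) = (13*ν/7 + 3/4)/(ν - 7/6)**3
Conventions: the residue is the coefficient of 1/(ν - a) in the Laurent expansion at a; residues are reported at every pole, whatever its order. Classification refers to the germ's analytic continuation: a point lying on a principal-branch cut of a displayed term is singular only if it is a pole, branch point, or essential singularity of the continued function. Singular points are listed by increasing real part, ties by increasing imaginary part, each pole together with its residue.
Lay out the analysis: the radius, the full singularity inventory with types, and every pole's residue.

Denominator factor (ν - 7/6)^3: pole of order 3 at 7/6, modulus 7/6.
The radius of convergence is the smallest modulus among the singular points: 7/6.
At the order-3 pole 7/6 set g(ν) = (ν - (7/6))^3*f(ν) = 13*ν/7 + 3/4.
Order-3 pole: residue = g''(a)/2; g''(7/6) = 0, so the residue is 0.

Radius of convergence at 0: 7/6.
At 7/6: a pole of order 3; residue 0.


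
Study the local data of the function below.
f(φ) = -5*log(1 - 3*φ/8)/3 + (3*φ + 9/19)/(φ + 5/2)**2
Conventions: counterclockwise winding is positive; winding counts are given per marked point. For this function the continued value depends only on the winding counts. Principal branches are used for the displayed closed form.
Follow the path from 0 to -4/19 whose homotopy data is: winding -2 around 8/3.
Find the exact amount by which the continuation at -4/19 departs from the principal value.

Continued minus principal equals (20/3)*pi*i.

The rational part is single-valued and drops out of the difference; each branch term changes only by its own monodromy.
(-5/3)*log(1 - φ/(8/3)): each positive loop around 8/3 adds 2*pi*i to the log, so winding -2 contributes (-5/3)*(-2)*2*pi*i = (20/3)*pi*i.
Summing the contributions at φ = -4/19 gives (20/3)*pi*i.


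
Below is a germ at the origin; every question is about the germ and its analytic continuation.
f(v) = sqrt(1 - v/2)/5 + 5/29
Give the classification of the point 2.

The point is an algebraic (square-root) branch point.

The term (1/5)*sqrt(1 - v/(2)) has argument 1 - 2/(2) = 0 at 2: a square-root (algebraic, two-sheeted) branch point; the remaining terms are analytic or single-valued there.


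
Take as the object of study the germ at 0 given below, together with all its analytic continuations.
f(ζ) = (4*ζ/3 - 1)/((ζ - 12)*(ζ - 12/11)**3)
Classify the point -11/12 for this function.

The point is a regular point.

Denominator factors: ζ - 12/11 = -265/132 at ζ = -11/12; ζ - 12 = -155/12 at ζ = -11/12 — none vanishes.
So the germ continues analytically to -11/12.


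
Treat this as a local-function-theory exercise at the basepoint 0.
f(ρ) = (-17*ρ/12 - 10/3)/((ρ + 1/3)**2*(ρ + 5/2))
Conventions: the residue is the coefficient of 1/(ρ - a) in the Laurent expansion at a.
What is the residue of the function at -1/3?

At the order-2 pole -1/3 set g(ρ) = (ρ - (-1/3))^2*f(ρ) = (-17*ρ/12 - 10/3)/(ρ + 5/2).
Order-2 pole: residue = g'(a); g'(-1/3) = -15/338, so the residue is -15/338.

The residue is -15/338.


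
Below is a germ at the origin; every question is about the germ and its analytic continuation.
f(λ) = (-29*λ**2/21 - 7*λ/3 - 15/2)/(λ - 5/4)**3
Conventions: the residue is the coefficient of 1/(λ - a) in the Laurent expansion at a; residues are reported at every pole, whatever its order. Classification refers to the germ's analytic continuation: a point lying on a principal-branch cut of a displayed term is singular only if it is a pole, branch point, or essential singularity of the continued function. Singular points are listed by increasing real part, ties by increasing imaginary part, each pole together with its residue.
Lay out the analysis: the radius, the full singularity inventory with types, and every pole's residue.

Radius of convergence at 0: 5/4.
At 5/4: a pole of order 3; residue -29/21.

Denominator factor (λ - 5/4)^3: pole of order 3 at 5/4, modulus 5/4.
The radius of convergence is the smallest modulus among the singular points: 5/4.
At the order-3 pole 5/4 set g(λ) = (λ - (5/4))^3*f(λ) = -29*λ**2/21 - 7*λ/3 - 15/2.
Order-3 pole: residue = g''(a)/2; g''(5/4) = -58/21, so the residue is -29/21.


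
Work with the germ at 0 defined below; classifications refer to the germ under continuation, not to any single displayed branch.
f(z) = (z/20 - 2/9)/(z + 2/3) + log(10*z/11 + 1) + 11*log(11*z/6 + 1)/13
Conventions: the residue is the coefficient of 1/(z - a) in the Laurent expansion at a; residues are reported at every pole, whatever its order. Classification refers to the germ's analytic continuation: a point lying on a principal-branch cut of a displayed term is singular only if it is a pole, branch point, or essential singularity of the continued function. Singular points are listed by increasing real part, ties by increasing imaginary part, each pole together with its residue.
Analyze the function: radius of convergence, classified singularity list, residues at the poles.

Radius of convergence at 0: 6/11.
At -11/10: a logarithmic branch point.
At -2/3: a pole of order 1; residue -23/90.
At -6/11: a logarithmic branch point.

Denominator factor (z + 2/3): pole of order 1 at -2/3, modulus 2/3.
Branch term (1)*log(1 - z/(-11/10)): its argument vanishes at z = -11/10, a logarithmic branch point, modulus 11/10.
Branch term (11/13)*log(1 - z/(-6/11)): its argument vanishes at z = -6/11, a logarithmic branch point, modulus 6/11.
The radius of convergence is the smallest modulus among the singular points: 6/11.
The branch terms are analytic at -2/3 and contribute nothing to the residue; only the rational part matters.
At the order-1 pole -2/3 set g(z) = (z - (-2/3))*(rational part) = z/20 - 2/9.
Simple pole: residue = g(a) at a = -2/3, which is -23/90.
List the singular points by increasing real part (a conjugate pair: the negative imaginary part first).


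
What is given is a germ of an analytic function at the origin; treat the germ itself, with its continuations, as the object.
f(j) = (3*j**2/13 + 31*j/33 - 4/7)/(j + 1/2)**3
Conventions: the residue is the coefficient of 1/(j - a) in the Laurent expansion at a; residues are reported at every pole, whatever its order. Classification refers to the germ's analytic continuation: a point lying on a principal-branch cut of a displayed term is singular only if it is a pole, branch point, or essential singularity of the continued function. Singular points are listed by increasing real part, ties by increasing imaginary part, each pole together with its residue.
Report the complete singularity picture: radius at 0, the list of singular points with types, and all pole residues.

Denominator factor (j + 1/2)^3: pole of order 3 at -1/2, modulus 1/2.
The radius of convergence is the smallest modulus among the singular points: 1/2.
At the order-3 pole -1/2 set g(j) = (j - (-1/2))^3*f(j) = 3*j**2/13 + 31*j/33 - 4/7.
Order-3 pole: residue = g''(a)/2; g''(-1/2) = 6/13, so the residue is 3/13.

Radius of convergence at 0: 1/2.
At -1/2: a pole of order 3; residue 3/13.


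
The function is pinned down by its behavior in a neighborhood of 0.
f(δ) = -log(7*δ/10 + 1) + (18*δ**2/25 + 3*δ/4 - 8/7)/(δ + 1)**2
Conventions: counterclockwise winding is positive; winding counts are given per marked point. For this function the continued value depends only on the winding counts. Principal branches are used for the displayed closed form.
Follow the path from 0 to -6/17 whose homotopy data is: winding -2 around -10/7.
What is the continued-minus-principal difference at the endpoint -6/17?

The rational part is single-valued and drops out of the difference; each branch term changes only by its own monodromy.
(-1)*log(1 - δ/(-10/7)): each positive loop around -10/7 adds 2*pi*i to the log, so winding -2 contributes (-1)*(-2)*2*pi*i = (4)*pi*i.
Summing the contributions at δ = -6/17 gives (4)*pi*i.

Continued minus principal equals (4)*pi*i.


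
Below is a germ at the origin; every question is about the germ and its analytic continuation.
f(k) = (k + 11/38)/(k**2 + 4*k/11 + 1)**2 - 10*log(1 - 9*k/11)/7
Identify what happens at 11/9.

The term (-10/7)*log(1 - k/(11/9)) has argument 1 - 11/9/(11/9) = 0 at 11/9: a logarithmic (infinitely-sheeted) branch point; the remaining terms are analytic or single-valued there.

The point is a logarithmic branch point.


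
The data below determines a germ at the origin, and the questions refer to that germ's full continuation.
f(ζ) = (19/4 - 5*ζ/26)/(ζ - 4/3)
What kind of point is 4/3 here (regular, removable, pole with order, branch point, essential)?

The point is a pole of order 1.

The denominator factor ζ - 4/3 vanishes at 4/3 and appears to the power 1; the numerator there equals 701/156, nonzero, and no other factor vanishes.
Hence a pole whose order is the multiplicity, 1.


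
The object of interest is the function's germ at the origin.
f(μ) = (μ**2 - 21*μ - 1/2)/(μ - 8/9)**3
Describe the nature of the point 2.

Denominator factors: μ - 8/9 = 10/9 at μ = 2 — none vanishes.
So the germ continues analytically to 2.

The point is a regular point.


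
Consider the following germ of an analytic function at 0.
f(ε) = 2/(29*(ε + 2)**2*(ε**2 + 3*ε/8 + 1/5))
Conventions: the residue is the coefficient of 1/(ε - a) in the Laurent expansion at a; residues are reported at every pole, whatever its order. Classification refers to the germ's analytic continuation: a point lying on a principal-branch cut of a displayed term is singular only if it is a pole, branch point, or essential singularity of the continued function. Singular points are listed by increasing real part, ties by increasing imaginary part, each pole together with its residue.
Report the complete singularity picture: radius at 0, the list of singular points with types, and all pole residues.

Radius of convergence at 0: (1/5)*sqrt(5).
At -2: a pole of order 2; residue 100/4761.
At (-3/16) - ((1/80)*sqrt(1055))*i: a pole of order 1; residue (-50/4761) + ((19970/29132559)*sqrt(1055))*i.
At (-3/16) + ((1/80)*sqrt(1055))*i: a pole of order 1; residue (-50/4761) - ((19970/29132559)*sqrt(1055))*i.


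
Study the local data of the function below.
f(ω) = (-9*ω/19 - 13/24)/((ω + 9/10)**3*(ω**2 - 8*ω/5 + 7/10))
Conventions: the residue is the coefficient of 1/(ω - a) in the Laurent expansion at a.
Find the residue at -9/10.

The residue is -873122/3902201.

At the order-3 pole -9/10 set g(ω) = (ω - (-9/10))^3*f(ω) = (-9*ω/19 - 13/24)/(ω**2 - 8*ω/5 + 7/10).
Order-3 pole: residue = g''(a)/2; g''(-9/10) = -1746244/3902201, so the residue is -873122/3902201.


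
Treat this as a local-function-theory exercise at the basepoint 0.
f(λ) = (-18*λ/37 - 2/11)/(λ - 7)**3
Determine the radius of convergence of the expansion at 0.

The radius of convergence is 7.

Denominator factor (λ - 7)^3: pole of order 3 at 7, modulus 7.
The radius of convergence is the smallest modulus among the singular points: 7.


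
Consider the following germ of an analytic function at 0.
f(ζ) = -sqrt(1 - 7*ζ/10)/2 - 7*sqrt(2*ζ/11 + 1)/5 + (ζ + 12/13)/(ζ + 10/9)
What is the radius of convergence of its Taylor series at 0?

The radius of convergence is 10/9.

Denominator factor (ζ + 10/9): pole of order 1 at -10/9, modulus 10/9.
Branch term (-1/2)*sqrt(1 - ζ/(10/7)): its argument vanishes at ζ = 10/7, a square-root branch point, modulus 10/7.
Branch term (-7/5)*sqrt(1 - ζ/(-11/2)): its argument vanishes at ζ = -11/2, a square-root branch point, modulus 11/2.
The radius of convergence is the smallest modulus among the singular points: 10/9.


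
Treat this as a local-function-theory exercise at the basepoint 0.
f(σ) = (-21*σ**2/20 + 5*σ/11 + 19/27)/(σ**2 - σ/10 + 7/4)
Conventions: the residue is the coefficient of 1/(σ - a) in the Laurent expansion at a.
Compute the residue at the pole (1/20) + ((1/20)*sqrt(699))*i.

The residue is (769/4400) - ((3039713/83041200)*sqrt(699))*i.

The factor σ**2 - σ/10 + 7/4 splits as (σ - a)(σ - a') with a = (1/20) + ((1/20)*sqrt(699))*i, a' = (1/20) - ((1/20)*sqrt(699))*i. At the order-1 pole a set g(σ) = (σ - a)*f(σ) = [-21*σ**2/20 + 5*σ/11 + 19/27] / (σ - a').
Simple pole: residue = g(a) at a = (1/20) + ((1/20)*sqrt(699))*i, which is (769/4400) - ((3039713/83041200)*sqrt(699))*i.


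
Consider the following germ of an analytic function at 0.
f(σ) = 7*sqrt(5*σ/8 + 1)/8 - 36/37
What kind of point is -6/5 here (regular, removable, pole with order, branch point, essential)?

There is no denominator, hence no pole anywhere.
Branch term sqrt(1 - σ/(-8/5)): argument at -6/5 is 1/4, nonzero, so -6/5 is not its branch point (a point on a principal cut is still regular for the continued germ).
So the germ continues analytically to -6/5.

The point is a regular point.


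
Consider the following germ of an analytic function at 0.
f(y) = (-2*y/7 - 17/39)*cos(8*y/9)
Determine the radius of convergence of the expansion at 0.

The radius of convergence is infinite.

The factor cos(8*y/9) is entire and contributes no finite singular point.
The polynomial part has no poles.
No finite singular points: the Taylor series at 0 converges everywhere.


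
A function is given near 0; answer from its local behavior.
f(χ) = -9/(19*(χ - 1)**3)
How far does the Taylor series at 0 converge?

The radius of convergence is 1.

Denominator factor (χ - 1)^3: pole of order 3 at 1, modulus 1.
The radius of convergence is the smallest modulus among the singular points: 1.


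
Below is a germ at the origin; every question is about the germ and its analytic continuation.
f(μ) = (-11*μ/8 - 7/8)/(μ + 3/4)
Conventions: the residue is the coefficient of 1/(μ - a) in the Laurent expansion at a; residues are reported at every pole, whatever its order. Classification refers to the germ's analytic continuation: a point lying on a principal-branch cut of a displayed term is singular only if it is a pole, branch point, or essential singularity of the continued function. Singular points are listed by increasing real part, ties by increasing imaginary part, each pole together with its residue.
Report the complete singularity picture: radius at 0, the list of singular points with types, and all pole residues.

Radius of convergence at 0: 3/4.
At -3/4: a pole of order 1; residue 5/32.

Denominator factor (μ + 3/4): pole of order 1 at -3/4, modulus 3/4.
The radius of convergence is the smallest modulus among the singular points: 3/4.
At the order-1 pole -3/4 set g(μ) = (μ - (-3/4))*f(μ) = -11*μ/8 - 7/8.
Simple pole: residue = g(a) at a = -3/4, which is 5/32.


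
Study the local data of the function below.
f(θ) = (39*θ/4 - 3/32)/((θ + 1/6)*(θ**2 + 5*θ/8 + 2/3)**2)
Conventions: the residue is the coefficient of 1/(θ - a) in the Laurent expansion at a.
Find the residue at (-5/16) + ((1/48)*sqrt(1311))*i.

The residue is (3564/1445) - ((48799692/275950205)*sqrt(1311))*i.


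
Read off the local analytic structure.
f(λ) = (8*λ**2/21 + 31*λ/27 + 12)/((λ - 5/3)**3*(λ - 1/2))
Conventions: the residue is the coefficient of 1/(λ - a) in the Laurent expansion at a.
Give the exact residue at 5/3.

At the order-3 pole 5/3 set g(λ) = (λ - (5/3))^3*f(λ) = (8*λ**2/21 + 31*λ/27 + 12)/(λ - 1/2).
Order-3 pole: residue = g''(a)/2; g''(5/3) = 38312/2401, so the residue is 19156/2401.

The residue is 19156/2401.


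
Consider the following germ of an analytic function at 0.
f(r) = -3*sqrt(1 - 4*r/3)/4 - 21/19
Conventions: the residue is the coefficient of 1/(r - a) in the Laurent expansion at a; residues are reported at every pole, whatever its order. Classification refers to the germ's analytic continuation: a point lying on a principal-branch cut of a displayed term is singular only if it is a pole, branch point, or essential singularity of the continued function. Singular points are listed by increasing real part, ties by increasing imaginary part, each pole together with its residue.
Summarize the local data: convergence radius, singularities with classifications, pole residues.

Radius of convergence at 0: 3/4.
At 3/4: an algebraic (square-root) branch point.

Branch term (-3/4)*sqrt(1 - r/(3/4)): its argument vanishes at r = 3/4, a square-root branch point, modulus 3/4.
The radius of convergence is the smallest modulus among the singular points: 3/4.


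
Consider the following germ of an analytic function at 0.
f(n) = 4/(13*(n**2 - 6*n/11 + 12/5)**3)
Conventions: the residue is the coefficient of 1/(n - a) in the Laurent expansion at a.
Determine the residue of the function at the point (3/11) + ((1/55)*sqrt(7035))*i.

The residue is -((4026275/48279679812)*sqrt(7035))*i.

The factor n**2 - 6*n/11 + 12/5 splits as (n - a)(n - a') with a = (3/11) + ((1/55)*sqrt(7035))*i, a' = (3/11) - ((1/55)*sqrt(7035))*i. At the order-3 pole a set g(n) = (n - a)^3*f(n) = [4/13] / (n - a')^3.
Order-3 pole: residue = g''(a)/2; g''((3/11) + ((1/55)*sqrt(7035))*i) = -((4026275/24139839906)*sqrt(7035))*i, so the residue is -((4026275/48279679812)*sqrt(7035))*i.


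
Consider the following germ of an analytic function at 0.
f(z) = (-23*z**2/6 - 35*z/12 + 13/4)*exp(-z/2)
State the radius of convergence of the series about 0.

The factor exp(-z/2) is entire and contributes no finite singular point.
The polynomial part has no poles.
No finite singular points: the Taylor series at 0 converges everywhere.

The radius of convergence is infinite.


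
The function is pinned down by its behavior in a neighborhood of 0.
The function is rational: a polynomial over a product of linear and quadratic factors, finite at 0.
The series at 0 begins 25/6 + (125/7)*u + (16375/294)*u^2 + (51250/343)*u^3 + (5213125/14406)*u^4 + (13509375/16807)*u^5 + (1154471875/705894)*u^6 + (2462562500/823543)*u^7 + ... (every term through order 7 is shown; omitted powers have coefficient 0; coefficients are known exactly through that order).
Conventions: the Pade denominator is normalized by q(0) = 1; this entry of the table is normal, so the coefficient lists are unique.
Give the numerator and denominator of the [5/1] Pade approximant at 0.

Taylor coefficients needed (read off): a_0 = 25/6, a_1 = 125/7, a_2 = 16375/294, a_3 = 51250/343, a_4 = 5213125/14406, a_5 = 13509375/16807, a_6 = 1154471875/705894.
Write the denominator as Q(u) = 1 + q1*u. Requiring Q*f - P = O(u^7) with deg P <= 5 kills the coefficients of u^6..u^6 in Q*f:
  u^6: a_6 + q1*a_5 = 0, i.e. 1154471875/705894 + (13509375/16807)*q1 = 0.
Solving this linear system: q1 = -369431/181566.
The numerator is Q*f truncated at degree 5: P0 = a_0 = 25/6; P1 = a_1 + q1*a_0 = 1459675/155628; P2 = a_2 + q1*a_1 = 251125/12969; P3 = a_3 + q1*a_2 = 42875/1188; P4 = a_4 + q1*a_3 = 1500625/25938; P5 = a_5 + q1*a_4 = 10504375/155628.

The Pade approximant has numerator coefficients [25/6, 1459675/155628, 251125/12969, 42875/1188, 1500625/25938, 10504375/155628]; denominator coefficients [1, -369431/181566].


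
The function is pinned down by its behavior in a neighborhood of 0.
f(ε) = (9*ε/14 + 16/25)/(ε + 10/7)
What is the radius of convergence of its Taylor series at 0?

Denominator factor (ε + 10/7): pole of order 1 at -10/7, modulus 10/7.
The radius of convergence is the smallest modulus among the singular points: 10/7.

The radius of convergence is 10/7.


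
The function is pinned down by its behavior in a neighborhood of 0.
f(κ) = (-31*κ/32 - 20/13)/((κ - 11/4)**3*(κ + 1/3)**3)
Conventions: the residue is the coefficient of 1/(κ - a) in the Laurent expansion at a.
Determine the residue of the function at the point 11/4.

At the order-3 pole 11/4 set g(κ) = (κ - (11/4))^3*f(κ) = (-31*κ/32 - 20/13)/(κ + 1/3)**3.
Order-3 pole: residue = g''(a)/2; g''(11/4) = -2842128/24364093, so the residue is -1421064/24364093.

The residue is -1421064/24364093.


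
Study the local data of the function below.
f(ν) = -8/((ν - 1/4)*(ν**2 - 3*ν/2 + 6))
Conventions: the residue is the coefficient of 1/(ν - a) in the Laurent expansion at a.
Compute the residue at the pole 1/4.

At the order-1 pole 1/4 set g(ν) = (ν - (1/4))*f(ν) = -8/(ν**2 - 3*ν/2 + 6).
Simple pole: residue = g(a) at a = 1/4, which is -128/91.

The residue is -128/91.


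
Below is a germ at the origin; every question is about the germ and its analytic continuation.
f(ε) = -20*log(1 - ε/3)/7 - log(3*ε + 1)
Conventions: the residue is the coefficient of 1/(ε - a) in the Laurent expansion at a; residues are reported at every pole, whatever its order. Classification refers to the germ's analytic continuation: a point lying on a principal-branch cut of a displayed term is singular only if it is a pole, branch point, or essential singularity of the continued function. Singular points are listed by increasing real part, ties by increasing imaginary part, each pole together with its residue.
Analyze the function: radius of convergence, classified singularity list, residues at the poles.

Radius of convergence at 0: 1/3.
At -1/3: a logarithmic branch point.
At 3: a logarithmic branch point.

Branch term (-20/7)*log(1 - ε/(3)): its argument vanishes at ε = 3, a logarithmic branch point, modulus 3.
Branch term (-1)*log(1 - ε/(-1/3)): its argument vanishes at ε = -1/3, a logarithmic branch point, modulus 1/3.
The radius of convergence is the smallest modulus among the singular points: 1/3.
List the singular points by increasing real part (a conjugate pair: the negative imaginary part first).


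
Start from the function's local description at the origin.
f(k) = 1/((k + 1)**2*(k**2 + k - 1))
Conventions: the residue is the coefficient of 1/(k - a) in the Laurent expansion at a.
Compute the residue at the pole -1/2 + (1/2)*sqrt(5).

The factor k**2 + k - 1 splits as (k - a)(k - a') with a = -1/2 + (1/2)*sqrt(5), a' = -1/2 - (1/2)*sqrt(5). At the order-1 pole a set g(k) = (k - a)*f(k) = [(k + 1)**(-2)] / (k - a').
Simple pole: residue = g(a) at a = -1/2 + (1/2)*sqrt(5), which is -1/2 + (3/10)*sqrt(5).

The residue is -1/2 + (3/10)*sqrt(5).


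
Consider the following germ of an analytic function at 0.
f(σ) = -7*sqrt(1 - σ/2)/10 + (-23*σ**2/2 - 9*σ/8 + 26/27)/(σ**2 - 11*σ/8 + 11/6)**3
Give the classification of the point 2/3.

Denominator factors: σ**2 - 11*σ/8 + 11/6 = 49/36 at σ = 2/3 — none vanishes.
Branch term sqrt(1 - σ/(2)): argument at 2/3 is 2/3, nonzero, so 2/3 is not its branch point (a point on a principal cut is still regular for the continued germ).
So the germ continues analytically to 2/3.

The point is a regular point.


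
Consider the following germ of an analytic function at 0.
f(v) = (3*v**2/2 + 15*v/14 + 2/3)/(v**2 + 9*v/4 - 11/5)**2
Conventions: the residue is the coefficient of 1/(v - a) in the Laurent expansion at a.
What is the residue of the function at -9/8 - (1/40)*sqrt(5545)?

The residue is -(51592/25827501)*sqrt(5545).

The factor v**2 + 9*v/4 - 11/5 splits as (v - a)(v - a') with a = -9/8 - (1/40)*sqrt(5545), a' = -9/8 + (1/40)*sqrt(5545). At the order-2 pole a set g(v) = (v - a)^2*f(v) = [3*v**2/2 + 15*v/14 + 2/3] / (v - a')^2.
Order-2 pole: residue = g'(a); g'(-9/8 - (1/40)*sqrt(5545)) = -(51592/25827501)*sqrt(5545), so the residue is -(51592/25827501)*sqrt(5545).


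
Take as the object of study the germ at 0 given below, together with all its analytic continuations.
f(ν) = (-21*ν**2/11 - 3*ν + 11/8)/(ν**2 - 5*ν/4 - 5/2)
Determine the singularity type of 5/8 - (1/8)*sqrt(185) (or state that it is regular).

The denominator factor ν**2 - 5*ν/4 - 5/2 vanishes at 5/8 - (1/8)*sqrt(185) and appears to the power 1; the numerator there equals -2381/352 + (237/352)*sqrt(185), nonzero, and no other factor vanishes.
Hence a pole whose order is the multiplicity, 1.

The point is a pole of order 1.


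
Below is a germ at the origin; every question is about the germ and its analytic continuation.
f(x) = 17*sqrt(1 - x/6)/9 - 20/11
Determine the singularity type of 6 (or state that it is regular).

The term (17/9)*sqrt(1 - x/(6)) has argument 1 - 6/(6) = 0 at 6: a square-root (algebraic, two-sheeted) branch point; the remaining terms are analytic or single-valued there.

The point is an algebraic (square-root) branch point.


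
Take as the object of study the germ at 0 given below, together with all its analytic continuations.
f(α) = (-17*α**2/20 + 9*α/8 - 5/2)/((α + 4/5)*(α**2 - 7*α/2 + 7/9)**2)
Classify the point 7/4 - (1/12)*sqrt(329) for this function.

The denominator factor α**2 - 7*α/2 + 7/9 vanishes at 7/4 - (1/12)*sqrt(329) and appears to the power 2; the numerator there equals -731/144 + (37/240)*sqrt(329), nonzero, and no other factor vanishes.
Hence a pole whose order is the multiplicity, 2.

The point is a pole of order 2.


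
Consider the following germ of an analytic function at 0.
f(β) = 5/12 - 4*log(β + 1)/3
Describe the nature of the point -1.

The point is a logarithmic branch point.

The term (-4/3)*log(1 - β/(-1)) has argument 1 - -1/(-1) = 0 at -1: a logarithmic (infinitely-sheeted) branch point; the remaining terms are analytic or single-valued there.


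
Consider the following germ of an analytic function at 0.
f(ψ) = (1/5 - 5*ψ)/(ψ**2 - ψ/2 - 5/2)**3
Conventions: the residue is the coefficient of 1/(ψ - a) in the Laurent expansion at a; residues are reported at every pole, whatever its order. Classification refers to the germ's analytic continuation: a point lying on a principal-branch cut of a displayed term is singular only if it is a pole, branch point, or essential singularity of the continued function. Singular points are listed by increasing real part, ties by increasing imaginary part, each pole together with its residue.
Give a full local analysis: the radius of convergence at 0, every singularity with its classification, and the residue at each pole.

Denominator factor (ψ**2 - ψ/2 - 5/2)^3: discriminant 41/4, real irrational roots 1/4 + (1/4)*sqrt(41) and 1/4 - (1/4)*sqrt(41); poles of order 3, moduli 1/4 + (1/4)*sqrt(41) and -1/4 + (1/4)*sqrt(41).
The radius of convergence is the smallest modulus among the singular points: -1/4 + (1/4)*sqrt(41).
The factor ψ**2 - ψ/2 - 5/2 splits as (ψ - a)(ψ - a') with a = 1/4 - (1/4)*sqrt(41), a' = 1/4 + (1/4)*sqrt(41). At the order-3 pole a set g(ψ) = (ψ - a)^3*f(ψ) = [1/5 - 5*ψ] / (ψ - a')^3.
Order-3 pole: residue = g''(a)/2; g''(1/4 - (1/4)*sqrt(41)) = (2016/344605)*sqrt(41), so the residue is (1008/344605)*sqrt(41).
The factor ψ**2 - ψ/2 - 5/2 splits as (ψ - a)(ψ - a') with a = 1/4 + (1/4)*sqrt(41), a' = 1/4 - (1/4)*sqrt(41). At the order-3 pole a set g(ψ) = (ψ - a)^3*f(ψ) = [1/5 - 5*ψ] / (ψ - a')^3.
Order-3 pole: residue = g''(a)/2; g''(1/4 + (1/4)*sqrt(41)) = -(2016/344605)*sqrt(41), so the residue is -(1008/344605)*sqrt(41).
List the singular points by increasing real part (a conjugate pair: the negative imaginary part first).

Radius of convergence at 0: -1/4 + (1/4)*sqrt(41).
At 1/4 - (1/4)*sqrt(41): a pole of order 3; residue (1008/344605)*sqrt(41).
At 1/4 + (1/4)*sqrt(41): a pole of order 3; residue -(1008/344605)*sqrt(41).


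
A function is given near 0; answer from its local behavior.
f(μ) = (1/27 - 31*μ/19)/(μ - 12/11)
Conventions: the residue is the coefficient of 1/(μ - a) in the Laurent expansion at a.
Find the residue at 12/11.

The residue is -9835/5643.

At the order-1 pole 12/11 set g(μ) = (μ - (12/11))*f(μ) = 1/27 - 31*μ/19.
Simple pole: residue = g(a) at a = 12/11, which is -9835/5643.


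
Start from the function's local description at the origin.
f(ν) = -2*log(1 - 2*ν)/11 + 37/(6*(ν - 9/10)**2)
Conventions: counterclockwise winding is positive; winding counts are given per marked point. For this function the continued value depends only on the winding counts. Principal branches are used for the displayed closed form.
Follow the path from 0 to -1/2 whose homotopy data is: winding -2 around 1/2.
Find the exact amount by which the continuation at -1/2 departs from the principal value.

The rational part is single-valued and drops out of the difference; each branch term changes only by its own monodromy.
(-2/11)*log(1 - ν/(1/2)): each positive loop around 1/2 adds 2*pi*i to the log, so winding -2 contributes (-2/11)*(-2)*2*pi*i = (8/11)*pi*i.
Summing the contributions at ν = -1/2 gives (8/11)*pi*i.

Continued minus principal equals (8/11)*pi*i.


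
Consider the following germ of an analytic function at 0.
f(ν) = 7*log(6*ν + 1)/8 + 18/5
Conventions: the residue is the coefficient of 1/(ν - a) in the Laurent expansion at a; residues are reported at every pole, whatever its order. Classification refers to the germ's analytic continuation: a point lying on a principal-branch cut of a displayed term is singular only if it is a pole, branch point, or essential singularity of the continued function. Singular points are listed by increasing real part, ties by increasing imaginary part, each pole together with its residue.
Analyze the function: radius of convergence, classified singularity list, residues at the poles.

Radius of convergence at 0: 1/6.
At -1/6: a logarithmic branch point.

Branch term (7/8)*log(1 - ν/(-1/6)): its argument vanishes at ν = -1/6, a logarithmic branch point, modulus 1/6.
The radius of convergence is the smallest modulus among the singular points: 1/6.


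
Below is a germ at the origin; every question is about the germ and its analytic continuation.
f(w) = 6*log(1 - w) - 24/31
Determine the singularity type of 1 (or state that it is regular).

The point is a logarithmic branch point.

The term (6)*log(1 - w/(1)) has argument 1 - 1/(1) = 0 at 1: a logarithmic (infinitely-sheeted) branch point; the remaining terms are analytic or single-valued there.


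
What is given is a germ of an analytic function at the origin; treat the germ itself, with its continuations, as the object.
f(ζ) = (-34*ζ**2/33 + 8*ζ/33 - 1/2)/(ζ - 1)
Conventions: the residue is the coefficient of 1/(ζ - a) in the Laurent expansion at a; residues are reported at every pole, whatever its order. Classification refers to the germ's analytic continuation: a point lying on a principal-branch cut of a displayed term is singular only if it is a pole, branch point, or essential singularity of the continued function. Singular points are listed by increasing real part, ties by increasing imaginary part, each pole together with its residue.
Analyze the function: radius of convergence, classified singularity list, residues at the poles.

Radius of convergence at 0: 1.
At 1: a pole of order 1; residue -85/66.

Denominator factor (ζ - 1): pole of order 1 at 1, modulus 1.
The radius of convergence is the smallest modulus among the singular points: 1.
At the order-1 pole 1 set g(ζ) = (ζ - (1))*f(ζ) = -34*ζ**2/33 + 8*ζ/33 - 1/2.
Simple pole: residue = g(a) at a = 1, which is -85/66.


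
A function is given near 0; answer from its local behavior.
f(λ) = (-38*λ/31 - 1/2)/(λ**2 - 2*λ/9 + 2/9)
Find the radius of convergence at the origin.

Denominator factor (λ**2 - 2*λ/9 + 2/9): discriminant -68/81, complex-conjugate roots (1/9) + ((1/9)*sqrt(17))*i and (1/9) - ((1/9)*sqrt(17))*i; poles of order 1, moduli (1/3)*sqrt(2) and (1/3)*sqrt(2).
The radius of convergence is the smallest modulus among the singular points: (1/3)*sqrt(2).

The radius of convergence is (1/3)*sqrt(2).


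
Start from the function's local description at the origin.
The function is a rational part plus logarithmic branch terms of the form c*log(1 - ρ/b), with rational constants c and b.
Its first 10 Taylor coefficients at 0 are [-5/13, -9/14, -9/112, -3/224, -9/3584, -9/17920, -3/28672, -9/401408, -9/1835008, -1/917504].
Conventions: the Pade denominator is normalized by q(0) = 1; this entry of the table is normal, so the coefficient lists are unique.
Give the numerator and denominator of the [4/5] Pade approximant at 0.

Taylor coefficients needed (read off): a_0 = -5/13, a_1 = -9/14, a_2 = -9/112, a_3 = -3/224, a_4 = -9/3584, a_5 = -9/17920, a_6 = -3/28672, a_7 = -9/401408, a_8 = -9/1835008, a_9 = -1/917504.
Write the denominator as Q(ρ) = 1 + q1*ρ + q2*ρ^2 + q3*ρ^3 + q4*ρ^4 + q5*ρ^5. Requiring Q*f - P = O(ρ^10) with deg P <= 4 kills the coefficients of ρ^5..ρ^9 in Q*f:
  ρ^5: a_5 + q1*a_4 + q2*a_3 + q3*a_2 + q4*a_1 + q5*a_0 = 0, i.e. -9/17920 + (-9/3584)*q1 + (-3/224)*q2 + (-9/112)*q3 + (-9/14)*q4 + (-5/13)*q5 = 0.
  ρ^6: a_6 + q1*a_5 + q2*a_4 + q3*a_3 + q4*a_2 + q5*a_1 = 0, i.e. -3/28672 + (-9/17920)*q1 + (-9/3584)*q2 + (-3/224)*q3 + (-9/112)*q4 + (-9/14)*q5 = 0.
  ρ^7: a_7 + q1*a_6 + q2*a_5 + q3*a_4 + q4*a_3 + q5*a_2 = 0, i.e. -9/401408 + (-3/28672)*q1 + (-9/17920)*q2 + (-9/3584)*q3 + (-3/224)*q4 + (-9/112)*q5 = 0.
  ρ^8: a_8 + q1*a_7 + q2*a_6 + q3*a_5 + q4*a_4 + q5*a_3 = 0, i.e. -9/1835008 + (-9/401408)*q1 + (-3/28672)*q2 + (-9/17920)*q3 + (-9/3584)*q4 + (-3/224)*q5 = 0.
  ρ^9: a_9 + q1*a_8 + q2*a_7 + q3*a_6 + q4*a_5 + q5*a_4 = 0, i.e. -1/917504 + (-9/1835008)*q1 + (-9/401408)*q2 + (-3/28672)*q3 + (-9/17920)*q4 + (-9/3584)*q5 = 0.
Solving this linear system: q1 = -9283/16920, q2 = 71/705, q3 = -4349/631680, q4 = 941/7580160, q5 = 13/33689600.
The numerator is Q*f truncated at degree 4: P0 = a_0 = -5/13; P1 = a_1 + q1*a_0 = -132983/307944; P2 = a_2 + q1*a_1 + q2*a_0 = 2141/9165; P3 = a_3 + q1*a_2 + q2*a_1 + q3*a_0 = -128923/4105920; P4 = a_4 + q1*a_3 + q2*a_2 + q3*a_1 + q4*a_0 = 193523/172448640.

The Pade approximant has numerator coefficients [-5/13, -132983/307944, 2141/9165, -128923/4105920, 193523/172448640]; denominator coefficients [1, -9283/16920, 71/705, -4349/631680, 941/7580160, 13/33689600].


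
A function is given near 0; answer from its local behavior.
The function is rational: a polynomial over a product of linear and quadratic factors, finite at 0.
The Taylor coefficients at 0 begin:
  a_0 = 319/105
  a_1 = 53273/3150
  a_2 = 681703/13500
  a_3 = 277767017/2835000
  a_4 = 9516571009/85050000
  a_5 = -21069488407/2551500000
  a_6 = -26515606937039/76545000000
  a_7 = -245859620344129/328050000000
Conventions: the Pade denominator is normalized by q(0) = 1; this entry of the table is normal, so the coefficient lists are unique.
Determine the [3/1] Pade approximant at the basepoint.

The Pade approximant has numerator coefficients [319/105, 1229017361/91428015, 2850943832/91428015, 737076296/18285603]; denominator coefficients [1, -29832511/26122290].


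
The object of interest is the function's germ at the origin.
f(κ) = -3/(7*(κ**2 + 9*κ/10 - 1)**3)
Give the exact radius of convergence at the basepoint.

Denominator factor (κ**2 + 9*κ/10 - 1)^3: discriminant 481/100, real irrational roots -9/20 + (1/20)*sqrt(481) and -9/20 - (1/20)*sqrt(481); poles of order 3, moduli -9/20 + (1/20)*sqrt(481) and 9/20 + (1/20)*sqrt(481).
The radius of convergence is the smallest modulus among the singular points: -9/20 + (1/20)*sqrt(481).

The radius of convergence is -9/20 + (1/20)*sqrt(481).


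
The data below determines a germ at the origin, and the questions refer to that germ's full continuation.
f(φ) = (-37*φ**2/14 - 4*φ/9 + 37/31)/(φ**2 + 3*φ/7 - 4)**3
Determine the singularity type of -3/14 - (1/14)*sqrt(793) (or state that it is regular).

The denominator factor φ**2 + 3*φ/7 - 4 vanishes at -3/14 - (1/14)*sqrt(793) and appears to the power 3; the numerator there equals -1215397/127596 - (607/12348)*sqrt(793), nonzero, and no other factor vanishes.
Hence a pole whose order is the multiplicity, 3.

The point is a pole of order 3.


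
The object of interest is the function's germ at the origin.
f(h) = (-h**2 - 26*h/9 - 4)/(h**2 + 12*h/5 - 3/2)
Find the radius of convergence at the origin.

The radius of convergence is -6/5 + (7/10)*sqrt(6).

Denominator factor (h**2 + 12*h/5 - 3/2): discriminant 294/25, real irrational roots -6/5 + (7/10)*sqrt(6) and -6/5 - (7/10)*sqrt(6); poles of order 1, moduli -6/5 + (7/10)*sqrt(6) and 6/5 + (7/10)*sqrt(6).
The radius of convergence is the smallest modulus among the singular points: -6/5 + (7/10)*sqrt(6).


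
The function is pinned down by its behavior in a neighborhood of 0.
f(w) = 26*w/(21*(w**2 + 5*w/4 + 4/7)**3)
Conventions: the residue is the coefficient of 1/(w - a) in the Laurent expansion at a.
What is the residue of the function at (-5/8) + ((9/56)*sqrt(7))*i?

The factor w**2 + 5*w/4 + 4/7 splits as (w - a)(w - a') with a = (-5/8) + ((9/56)*sqrt(7))*i, a' = (-5/8) - ((9/56)*sqrt(7))*i. At the order-3 pole a set g(w) = (w - a)^3*f(w) = [26*w/21] / (w - a')^3.
Order-3 pole: residue = g''(a)/2; g''((-5/8) + ((9/56)*sqrt(7))*i) = ((465920/59049)*sqrt(7))*i, so the residue is ((232960/59049)*sqrt(7))*i.

The residue is ((232960/59049)*sqrt(7))*i.


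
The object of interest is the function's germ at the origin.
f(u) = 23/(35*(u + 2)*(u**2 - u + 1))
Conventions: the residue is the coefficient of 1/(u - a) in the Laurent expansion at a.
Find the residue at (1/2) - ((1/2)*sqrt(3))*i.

The residue is (-23/490) + ((23/294)*sqrt(3))*i.

The factor u**2 - u + 1 splits as (u - a)(u - a') with a = (1/2) - ((1/2)*sqrt(3))*i, a' = (1/2) + ((1/2)*sqrt(3))*i. At the order-1 pole a set g(u) = (u - a)*f(u) = [23/(35*(u + 2))] / (u - a').
Simple pole: residue = g(a) at a = (1/2) - ((1/2)*sqrt(3))*i, which is (-23/490) + ((23/294)*sqrt(3))*i.
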